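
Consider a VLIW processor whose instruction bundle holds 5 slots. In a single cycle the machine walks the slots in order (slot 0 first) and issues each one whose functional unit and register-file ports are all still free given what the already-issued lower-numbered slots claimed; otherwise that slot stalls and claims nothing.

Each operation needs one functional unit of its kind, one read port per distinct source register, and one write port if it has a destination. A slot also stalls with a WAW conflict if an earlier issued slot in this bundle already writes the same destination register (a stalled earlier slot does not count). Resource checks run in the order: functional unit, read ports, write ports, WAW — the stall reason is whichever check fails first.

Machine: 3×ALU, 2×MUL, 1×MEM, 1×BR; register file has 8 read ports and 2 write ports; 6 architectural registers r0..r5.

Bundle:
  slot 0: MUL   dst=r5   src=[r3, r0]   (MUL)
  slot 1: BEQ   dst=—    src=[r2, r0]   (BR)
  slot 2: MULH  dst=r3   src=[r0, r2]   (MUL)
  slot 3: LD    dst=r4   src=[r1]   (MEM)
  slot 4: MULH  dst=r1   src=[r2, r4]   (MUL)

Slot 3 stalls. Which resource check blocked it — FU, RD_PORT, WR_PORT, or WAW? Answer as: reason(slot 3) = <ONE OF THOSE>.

reason(slot 3) = WR_PORT

[0] MUL needs rd=2 wr=1: ok; after: ALU=3 MUL=1 MEM=1 BR=1, R=6, W=1
[1] BR needs rd=2 wr=0: ok; after: ALU=3 MUL=1 MEM=1 BR=0, R=4, W=1
[2] MUL needs rd=2 wr=1: ok; after: ALU=3 MUL=0 MEM=1 BR=0, R=2, W=0
[3] MEM needs rd=1 wr=1: WR_PORT; after: ALU=3 MUL=0 MEM=1 BR=0, R=2, W=0
[4] MUL needs rd=2 wr=1: FU; after: ALU=3 MUL=0 MEM=1 BR=0, R=2, W=0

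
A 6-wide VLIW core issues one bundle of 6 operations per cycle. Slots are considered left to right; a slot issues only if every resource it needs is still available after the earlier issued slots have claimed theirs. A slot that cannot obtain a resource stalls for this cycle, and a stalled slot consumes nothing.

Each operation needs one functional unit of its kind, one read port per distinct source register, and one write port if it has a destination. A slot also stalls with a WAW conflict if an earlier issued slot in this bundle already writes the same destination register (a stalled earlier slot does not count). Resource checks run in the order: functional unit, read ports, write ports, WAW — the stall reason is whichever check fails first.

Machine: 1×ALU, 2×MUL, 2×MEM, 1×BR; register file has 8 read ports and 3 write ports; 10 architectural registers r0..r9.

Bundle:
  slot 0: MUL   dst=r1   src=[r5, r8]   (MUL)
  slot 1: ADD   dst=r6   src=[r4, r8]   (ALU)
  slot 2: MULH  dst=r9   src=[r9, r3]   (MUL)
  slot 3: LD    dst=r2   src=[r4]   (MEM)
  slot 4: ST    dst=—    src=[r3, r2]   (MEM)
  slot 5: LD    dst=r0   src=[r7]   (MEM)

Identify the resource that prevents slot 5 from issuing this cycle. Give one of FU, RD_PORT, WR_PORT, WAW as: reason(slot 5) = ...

(0) want 1×MUL +2rd +1wr — yes → AL1|MU1|ME2|BR1|rd6|wr2
(1) want 1×ALU +2rd +1wr — yes → AL0|MU1|ME2|BR1|rd4|wr1
(2) want 1×MUL +2rd +1wr — yes → AL0|MU0|ME2|BR1|rd2|wr0
(3) want 1×MEM +1rd +1wr — WR_PORT → AL0|MU0|ME2|BR1|rd2|wr0
(4) want 1×MEM +2rd +0wr — yes → AL0|MU0|ME1|BR1|rd0|wr0
(5) want 1×MEM +1rd +1wr — RD_PORT → AL0|MU0|ME1|BR1|rd0|wr0

reason(slot 5) = RD_PORT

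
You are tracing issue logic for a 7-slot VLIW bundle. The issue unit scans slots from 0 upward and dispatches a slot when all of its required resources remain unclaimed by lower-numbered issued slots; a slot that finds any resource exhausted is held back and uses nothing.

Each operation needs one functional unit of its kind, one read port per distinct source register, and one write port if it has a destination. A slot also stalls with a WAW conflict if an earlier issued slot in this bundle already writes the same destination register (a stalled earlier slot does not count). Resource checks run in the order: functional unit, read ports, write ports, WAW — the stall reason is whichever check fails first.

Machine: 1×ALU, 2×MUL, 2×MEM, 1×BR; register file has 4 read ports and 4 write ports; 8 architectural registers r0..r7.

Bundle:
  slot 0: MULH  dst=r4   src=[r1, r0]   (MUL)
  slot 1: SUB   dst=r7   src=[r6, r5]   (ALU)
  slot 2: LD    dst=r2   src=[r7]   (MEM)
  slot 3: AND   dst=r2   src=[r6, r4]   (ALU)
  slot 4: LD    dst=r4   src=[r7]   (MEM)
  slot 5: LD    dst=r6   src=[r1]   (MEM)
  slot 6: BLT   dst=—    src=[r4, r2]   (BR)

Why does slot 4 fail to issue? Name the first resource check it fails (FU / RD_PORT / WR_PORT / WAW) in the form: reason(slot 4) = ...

[0] MUL needs rd=2 wr=1: ok; after: ALU=1 MUL=1 MEM=2 BR=1, R=2, W=3
[1] ALU needs rd=2 wr=1: ok; after: ALU=0 MUL=1 MEM=2 BR=1, R=0, W=2
[2] MEM needs rd=1 wr=1: RD_PORT; after: ALU=0 MUL=1 MEM=2 BR=1, R=0, W=2
[3] ALU needs rd=2 wr=1: FU; after: ALU=0 MUL=1 MEM=2 BR=1, R=0, W=2
[4] MEM needs rd=1 wr=1: RD_PORT; after: ALU=0 MUL=1 MEM=2 BR=1, R=0, W=2
[5] MEM needs rd=1 wr=1: RD_PORT; after: ALU=0 MUL=1 MEM=2 BR=1, R=0, W=2
[6] BR needs rd=2 wr=0: RD_PORT; after: ALU=0 MUL=1 MEM=2 BR=1, R=0, W=2

reason(slot 4) = RD_PORT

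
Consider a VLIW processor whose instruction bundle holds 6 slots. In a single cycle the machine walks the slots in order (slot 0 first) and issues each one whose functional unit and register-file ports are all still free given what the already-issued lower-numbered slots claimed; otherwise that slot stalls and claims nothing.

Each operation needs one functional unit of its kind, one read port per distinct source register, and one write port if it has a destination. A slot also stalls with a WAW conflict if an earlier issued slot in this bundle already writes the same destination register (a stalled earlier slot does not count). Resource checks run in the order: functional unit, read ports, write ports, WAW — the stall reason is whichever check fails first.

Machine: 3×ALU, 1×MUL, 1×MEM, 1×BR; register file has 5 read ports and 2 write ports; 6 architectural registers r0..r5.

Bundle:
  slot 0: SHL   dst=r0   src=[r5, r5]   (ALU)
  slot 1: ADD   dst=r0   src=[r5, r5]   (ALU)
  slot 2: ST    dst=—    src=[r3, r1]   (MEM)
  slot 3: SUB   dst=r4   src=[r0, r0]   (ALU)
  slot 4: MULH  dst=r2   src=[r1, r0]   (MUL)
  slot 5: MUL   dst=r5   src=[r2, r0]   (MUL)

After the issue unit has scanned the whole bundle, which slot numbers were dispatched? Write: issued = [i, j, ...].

issued = [0, 2, 3]

(0) want 1×ALU +1rd +1wr — yes → AL2|MU1|ME1|BR1|rd4|wr1
(1) want 1×ALU +1rd +1wr — WAW → AL2|MU1|ME1|BR1|rd4|wr1
(2) want 1×MEM +2rd +0wr — yes → AL2|MU1|ME0|BR1|rd2|wr1
(3) want 1×ALU +1rd +1wr — yes → AL1|MU1|ME0|BR1|rd1|wr0
(4) want 1×MUL +2rd +1wr — RD_PORT → AL1|MU1|ME0|BR1|rd1|wr0
(5) want 1×MUL +2rd +1wr — RD_PORT → AL1|MU1|ME0|BR1|rd1|wr0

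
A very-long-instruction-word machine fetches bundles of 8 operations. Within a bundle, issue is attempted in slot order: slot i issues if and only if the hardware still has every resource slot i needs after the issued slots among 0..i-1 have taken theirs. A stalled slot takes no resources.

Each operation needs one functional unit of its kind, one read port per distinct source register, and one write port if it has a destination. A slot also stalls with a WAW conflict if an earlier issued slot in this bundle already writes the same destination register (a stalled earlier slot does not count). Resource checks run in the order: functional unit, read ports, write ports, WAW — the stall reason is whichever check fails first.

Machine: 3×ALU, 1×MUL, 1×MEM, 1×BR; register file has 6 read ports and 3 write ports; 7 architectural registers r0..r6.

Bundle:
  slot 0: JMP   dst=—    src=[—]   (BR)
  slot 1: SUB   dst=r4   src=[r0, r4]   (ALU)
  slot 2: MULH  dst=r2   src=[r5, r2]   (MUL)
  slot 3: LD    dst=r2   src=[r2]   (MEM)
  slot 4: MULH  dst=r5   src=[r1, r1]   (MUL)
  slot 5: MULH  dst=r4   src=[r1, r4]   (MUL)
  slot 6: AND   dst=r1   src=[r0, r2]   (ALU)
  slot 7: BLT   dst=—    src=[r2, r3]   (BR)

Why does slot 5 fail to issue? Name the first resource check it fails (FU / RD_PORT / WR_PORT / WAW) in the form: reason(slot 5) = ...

reason(slot 5) = FU

(0) want 1×BR +0rd +0wr — yes → AL3|MU1|ME1|BR0|rd6|wr3
(1) want 1×ALU +2rd +1wr — yes → AL2|MU1|ME1|BR0|rd4|wr2
(2) want 1×MUL +2rd +1wr — yes → AL2|MU0|ME1|BR0|rd2|wr1
(3) want 1×MEM +1rd +1wr — WAW → AL2|MU0|ME1|BR0|rd2|wr1
(4) want 1×MUL +1rd +1wr — FU → AL2|MU0|ME1|BR0|rd2|wr1
(5) want 1×MUL +2rd +1wr — FU → AL2|MU0|ME1|BR0|rd2|wr1
(6) want 1×ALU +2rd +1wr — yes → AL1|MU0|ME1|BR0|rd0|wr0
(7) want 1×BR +2rd +0wr — FU → AL1|MU0|ME1|BR0|rd0|wr0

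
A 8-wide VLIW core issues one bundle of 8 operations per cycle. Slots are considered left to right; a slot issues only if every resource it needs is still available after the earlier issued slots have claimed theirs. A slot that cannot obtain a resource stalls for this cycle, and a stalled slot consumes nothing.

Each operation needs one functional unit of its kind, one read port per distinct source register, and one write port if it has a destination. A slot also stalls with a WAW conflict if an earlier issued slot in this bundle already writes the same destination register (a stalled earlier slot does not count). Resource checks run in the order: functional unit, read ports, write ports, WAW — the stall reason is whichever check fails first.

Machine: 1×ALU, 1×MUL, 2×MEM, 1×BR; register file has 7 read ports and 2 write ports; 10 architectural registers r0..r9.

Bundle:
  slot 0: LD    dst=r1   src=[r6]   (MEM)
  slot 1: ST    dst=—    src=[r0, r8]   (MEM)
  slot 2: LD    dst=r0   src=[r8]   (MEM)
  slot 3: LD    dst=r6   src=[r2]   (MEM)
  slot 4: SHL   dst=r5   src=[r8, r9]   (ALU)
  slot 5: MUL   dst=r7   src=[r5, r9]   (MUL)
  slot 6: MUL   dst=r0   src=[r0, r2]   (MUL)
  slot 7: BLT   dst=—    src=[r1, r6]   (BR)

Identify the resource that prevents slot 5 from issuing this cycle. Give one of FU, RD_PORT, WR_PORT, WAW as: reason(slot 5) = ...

  0. MEM→r1 ⇒ go  {1A/1Mu/1Ld/1B | 6r 1w}
  1. MEM ⇒ go  {1A/1Mu/0Ld/1B | 4r 1w}
  2. MEM→r0 ⇒ no(FU)  {1A/1Mu/0Ld/1B | 4r 1w}
  3. MEM→r6 ⇒ no(FU)  {1A/1Mu/0Ld/1B | 4r 1w}
  4. ALU→r5 ⇒ go  {0A/1Mu/0Ld/1B | 2r 0w}
  5. MUL→r7 ⇒ no(WR_PORT)  {0A/1Mu/0Ld/1B | 2r 0w}
  6. MUL→r0 ⇒ no(WR_PORT)  {0A/1Mu/0Ld/1B | 2r 0w}
  7. BR ⇒ go  {0A/1Mu/0Ld/0B | 0r 0w}

reason(slot 5) = WR_PORT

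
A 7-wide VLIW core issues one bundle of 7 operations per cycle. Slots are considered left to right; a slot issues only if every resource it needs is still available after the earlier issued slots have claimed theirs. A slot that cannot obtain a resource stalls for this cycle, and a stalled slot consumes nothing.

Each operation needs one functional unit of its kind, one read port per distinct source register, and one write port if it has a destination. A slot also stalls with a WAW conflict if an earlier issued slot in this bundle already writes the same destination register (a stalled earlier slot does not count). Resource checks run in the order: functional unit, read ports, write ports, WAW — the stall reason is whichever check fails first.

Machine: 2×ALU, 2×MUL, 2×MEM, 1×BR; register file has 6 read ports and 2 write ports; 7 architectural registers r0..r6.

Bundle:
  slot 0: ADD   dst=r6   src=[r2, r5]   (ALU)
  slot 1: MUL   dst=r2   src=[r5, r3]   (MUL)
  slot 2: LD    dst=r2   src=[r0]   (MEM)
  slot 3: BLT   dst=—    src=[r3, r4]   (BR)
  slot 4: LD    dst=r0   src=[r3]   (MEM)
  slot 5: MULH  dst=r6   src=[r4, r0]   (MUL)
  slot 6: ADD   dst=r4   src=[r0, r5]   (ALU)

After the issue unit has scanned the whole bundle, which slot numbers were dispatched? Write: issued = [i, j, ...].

issued = [0, 1, 3]

#0 ALU src=r2,r5 dispatched  <A:1 Mu:2 Ld:2 B:1 rd:4 wr:1>
#1 MUL src=r5,r3 dispatched  <A:1 Mu:1 Ld:2 B:1 rd:2 wr:0>
#2 MEM src=r0 held:WR_PORT  <A:1 Mu:1 Ld:2 B:1 rd:2 wr:0>
#3 BR src=r3,r4 dispatched  <A:1 Mu:1 Ld:2 B:0 rd:0 wr:0>
#4 MEM src=r3 held:RD_PORT  <A:1 Mu:1 Ld:2 B:0 rd:0 wr:0>
#5 MUL src=r4,r0 held:RD_PORT  <A:1 Mu:1 Ld:2 B:0 rd:0 wr:0>
#6 ALU src=r0,r5 held:RD_PORT  <A:1 Mu:1 Ld:2 B:0 rd:0 wr:0>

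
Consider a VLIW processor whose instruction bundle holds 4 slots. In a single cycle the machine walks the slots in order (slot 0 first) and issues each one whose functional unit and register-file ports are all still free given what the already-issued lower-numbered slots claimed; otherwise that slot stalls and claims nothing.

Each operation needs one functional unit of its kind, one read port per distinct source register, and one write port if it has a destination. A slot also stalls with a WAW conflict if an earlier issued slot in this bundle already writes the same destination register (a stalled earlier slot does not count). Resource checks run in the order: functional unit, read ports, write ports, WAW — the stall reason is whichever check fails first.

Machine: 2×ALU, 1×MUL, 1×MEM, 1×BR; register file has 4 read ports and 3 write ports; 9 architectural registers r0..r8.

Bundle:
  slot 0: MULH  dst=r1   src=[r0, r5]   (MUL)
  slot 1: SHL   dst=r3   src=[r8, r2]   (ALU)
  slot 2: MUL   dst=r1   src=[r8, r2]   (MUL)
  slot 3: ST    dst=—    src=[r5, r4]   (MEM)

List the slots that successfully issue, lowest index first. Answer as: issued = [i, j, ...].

slot 0 (MUL): ISSUE — free A2,Mu0,Ld1,B1 rp2 wp2
slot 1 (ALU): ISSUE — free A1,Mu0,Ld1,B1 rp0 wp1
slot 2 (MUL): stall FU — free A1,Mu0,Ld1,B1 rp0 wp1
slot 3 (MEM): stall RD_PORT — free A1,Mu0,Ld1,B1 rp0 wp1

issued = [0, 1]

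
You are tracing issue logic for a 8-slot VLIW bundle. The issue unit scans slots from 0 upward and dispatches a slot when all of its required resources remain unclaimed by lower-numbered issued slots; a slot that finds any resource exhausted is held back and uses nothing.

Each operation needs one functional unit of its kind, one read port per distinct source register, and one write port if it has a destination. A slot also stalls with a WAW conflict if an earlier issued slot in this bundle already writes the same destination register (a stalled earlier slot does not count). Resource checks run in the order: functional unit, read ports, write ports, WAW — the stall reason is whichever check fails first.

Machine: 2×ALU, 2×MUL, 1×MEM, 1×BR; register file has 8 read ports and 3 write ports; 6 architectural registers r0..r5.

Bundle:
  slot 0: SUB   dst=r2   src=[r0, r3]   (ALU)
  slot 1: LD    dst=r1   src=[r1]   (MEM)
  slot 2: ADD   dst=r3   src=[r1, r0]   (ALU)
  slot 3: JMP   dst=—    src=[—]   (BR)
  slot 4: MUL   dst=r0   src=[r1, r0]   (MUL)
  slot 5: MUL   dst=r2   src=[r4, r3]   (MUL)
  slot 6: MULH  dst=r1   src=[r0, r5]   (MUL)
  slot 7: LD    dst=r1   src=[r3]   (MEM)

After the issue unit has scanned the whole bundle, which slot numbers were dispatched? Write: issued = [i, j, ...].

  0. ALU→r2 ⇒ go  {1A/2Mu/1Ld/1B | 6r 2w}
  1. MEM→r1 ⇒ go  {1A/2Mu/0Ld/1B | 5r 1w}
  2. ALU→r3 ⇒ go  {0A/2Mu/0Ld/1B | 3r 0w}
  3. BR ⇒ go  {0A/2Mu/0Ld/0B | 3r 0w}
  4. MUL→r0 ⇒ no(WR_PORT)  {0A/2Mu/0Ld/0B | 3r 0w}
  5. MUL→r2 ⇒ no(WR_PORT)  {0A/2Mu/0Ld/0B | 3r 0w}
  6. MUL→r1 ⇒ no(WR_PORT)  {0A/2Mu/0Ld/0B | 3r 0w}
  7. MEM→r1 ⇒ no(FU)  {0A/2Mu/0Ld/0B | 3r 0w}

issued = [0, 1, 2, 3]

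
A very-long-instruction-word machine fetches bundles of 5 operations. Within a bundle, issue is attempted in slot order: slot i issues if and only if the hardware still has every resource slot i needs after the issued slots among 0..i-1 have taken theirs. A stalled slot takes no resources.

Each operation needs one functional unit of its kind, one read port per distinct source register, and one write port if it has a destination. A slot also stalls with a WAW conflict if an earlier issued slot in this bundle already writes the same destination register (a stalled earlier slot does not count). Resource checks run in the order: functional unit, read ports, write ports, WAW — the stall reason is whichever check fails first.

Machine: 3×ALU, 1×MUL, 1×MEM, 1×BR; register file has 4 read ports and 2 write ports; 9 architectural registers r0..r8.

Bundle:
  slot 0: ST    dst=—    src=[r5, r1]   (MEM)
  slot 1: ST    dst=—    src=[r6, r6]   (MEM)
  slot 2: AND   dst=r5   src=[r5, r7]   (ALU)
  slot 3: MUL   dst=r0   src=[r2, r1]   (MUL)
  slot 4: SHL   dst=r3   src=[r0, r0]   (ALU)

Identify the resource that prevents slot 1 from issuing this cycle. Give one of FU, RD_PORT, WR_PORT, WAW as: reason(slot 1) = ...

reason(slot 1) = FU

(0) want 1×MEM +2rd +0wr — yes → AL3|MU1|ME0|BR1|rd2|wr2
(1) want 1×MEM +1rd +0wr — FU → AL3|MU1|ME0|BR1|rd2|wr2
(2) want 1×ALU +2rd +1wr — yes → AL2|MU1|ME0|BR1|rd0|wr1
(3) want 1×MUL +2rd +1wr — RD_PORT → AL2|MU1|ME0|BR1|rd0|wr1
(4) want 1×ALU +1rd +1wr — RD_PORT → AL2|MU1|ME0|BR1|rd0|wr1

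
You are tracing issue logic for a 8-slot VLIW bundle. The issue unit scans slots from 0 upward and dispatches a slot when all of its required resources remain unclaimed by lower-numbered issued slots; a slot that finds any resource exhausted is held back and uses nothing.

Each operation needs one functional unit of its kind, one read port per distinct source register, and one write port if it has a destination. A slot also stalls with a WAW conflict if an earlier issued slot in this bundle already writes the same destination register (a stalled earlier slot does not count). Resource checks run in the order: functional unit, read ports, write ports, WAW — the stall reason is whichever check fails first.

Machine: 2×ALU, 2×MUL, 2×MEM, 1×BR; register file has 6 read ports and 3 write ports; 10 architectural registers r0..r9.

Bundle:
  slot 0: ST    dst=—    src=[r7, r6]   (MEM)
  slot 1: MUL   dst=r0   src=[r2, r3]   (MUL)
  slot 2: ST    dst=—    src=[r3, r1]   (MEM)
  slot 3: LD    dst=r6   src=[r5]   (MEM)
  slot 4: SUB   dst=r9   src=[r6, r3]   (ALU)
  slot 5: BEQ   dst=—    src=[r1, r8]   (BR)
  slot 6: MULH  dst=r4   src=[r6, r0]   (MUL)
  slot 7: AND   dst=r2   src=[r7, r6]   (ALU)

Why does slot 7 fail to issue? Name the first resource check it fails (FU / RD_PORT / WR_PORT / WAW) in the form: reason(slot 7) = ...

slot 0 (MEM): ISSUE — free A2,Mu2,Ld1,B1 rp4 wp3
slot 1 (MUL): ISSUE — free A2,Mu1,Ld1,B1 rp2 wp2
slot 2 (MEM): ISSUE — free A2,Mu1,Ld0,B1 rp0 wp2
slot 3 (MEM): stall FU — free A2,Mu1,Ld0,B1 rp0 wp2
slot 4 (ALU): stall RD_PORT — free A2,Mu1,Ld0,B1 rp0 wp2
slot 5 (BR): stall RD_PORT — free A2,Mu1,Ld0,B1 rp0 wp2
slot 6 (MUL): stall RD_PORT — free A2,Mu1,Ld0,B1 rp0 wp2
slot 7 (ALU): stall RD_PORT — free A2,Mu1,Ld0,B1 rp0 wp2

reason(slot 7) = RD_PORT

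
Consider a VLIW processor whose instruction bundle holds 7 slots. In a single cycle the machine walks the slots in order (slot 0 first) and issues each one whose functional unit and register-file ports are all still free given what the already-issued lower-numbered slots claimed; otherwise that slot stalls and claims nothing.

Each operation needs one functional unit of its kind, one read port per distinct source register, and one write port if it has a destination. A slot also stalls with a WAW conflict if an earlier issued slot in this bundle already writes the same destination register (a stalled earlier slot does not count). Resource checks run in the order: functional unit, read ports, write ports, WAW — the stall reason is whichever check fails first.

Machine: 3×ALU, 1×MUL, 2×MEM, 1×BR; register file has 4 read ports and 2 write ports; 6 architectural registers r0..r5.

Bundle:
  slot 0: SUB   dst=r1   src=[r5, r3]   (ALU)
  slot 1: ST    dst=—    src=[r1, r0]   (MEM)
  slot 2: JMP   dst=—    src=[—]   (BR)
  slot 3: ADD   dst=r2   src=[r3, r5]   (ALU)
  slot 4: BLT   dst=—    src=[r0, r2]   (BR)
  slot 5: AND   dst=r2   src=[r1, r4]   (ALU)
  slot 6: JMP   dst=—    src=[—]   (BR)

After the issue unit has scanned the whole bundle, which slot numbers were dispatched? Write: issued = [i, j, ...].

slot 0 (ALU): ISSUE — free A2,Mu1,Ld2,B1 rp2 wp1
slot 1 (MEM): ISSUE — free A2,Mu1,Ld1,B1 rp0 wp1
slot 2 (BR): ISSUE — free A2,Mu1,Ld1,B0 rp0 wp1
slot 3 (ALU): stall RD_PORT — free A2,Mu1,Ld1,B0 rp0 wp1
slot 4 (BR): stall FU — free A2,Mu1,Ld1,B0 rp0 wp1
slot 5 (ALU): stall RD_PORT — free A2,Mu1,Ld1,B0 rp0 wp1
slot 6 (BR): stall FU — free A2,Mu1,Ld1,B0 rp0 wp1

issued = [0, 1, 2]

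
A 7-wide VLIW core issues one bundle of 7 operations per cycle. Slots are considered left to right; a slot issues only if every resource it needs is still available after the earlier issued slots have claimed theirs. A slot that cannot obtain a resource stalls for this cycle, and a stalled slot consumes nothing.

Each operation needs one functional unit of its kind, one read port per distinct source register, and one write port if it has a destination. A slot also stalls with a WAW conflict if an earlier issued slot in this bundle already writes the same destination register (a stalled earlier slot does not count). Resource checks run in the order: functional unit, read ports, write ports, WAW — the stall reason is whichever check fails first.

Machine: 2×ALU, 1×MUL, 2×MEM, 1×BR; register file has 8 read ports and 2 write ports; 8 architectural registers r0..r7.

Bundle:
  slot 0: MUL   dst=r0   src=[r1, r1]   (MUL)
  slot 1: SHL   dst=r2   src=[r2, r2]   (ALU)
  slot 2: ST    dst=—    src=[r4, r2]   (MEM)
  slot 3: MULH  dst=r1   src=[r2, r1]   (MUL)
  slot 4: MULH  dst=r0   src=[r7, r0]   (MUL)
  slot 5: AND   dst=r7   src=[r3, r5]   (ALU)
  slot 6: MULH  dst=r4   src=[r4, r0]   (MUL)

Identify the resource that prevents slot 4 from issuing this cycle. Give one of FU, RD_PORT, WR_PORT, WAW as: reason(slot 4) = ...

  0. MUL→r0 ⇒ go  {2A/0Mu/2Ld/1B | 7r 1w}
  1. ALU→r2 ⇒ go  {1A/0Mu/2Ld/1B | 6r 0w}
  2. MEM ⇒ go  {1A/0Mu/1Ld/1B | 4r 0w}
  3. MUL→r1 ⇒ no(FU)  {1A/0Mu/1Ld/1B | 4r 0w}
  4. MUL→r0 ⇒ no(FU)  {1A/0Mu/1Ld/1B | 4r 0w}
  5. ALU→r7 ⇒ no(WR_PORT)  {1A/0Mu/1Ld/1B | 4r 0w}
  6. MUL→r4 ⇒ no(FU)  {1A/0Mu/1Ld/1B | 4r 0w}

reason(slot 4) = FU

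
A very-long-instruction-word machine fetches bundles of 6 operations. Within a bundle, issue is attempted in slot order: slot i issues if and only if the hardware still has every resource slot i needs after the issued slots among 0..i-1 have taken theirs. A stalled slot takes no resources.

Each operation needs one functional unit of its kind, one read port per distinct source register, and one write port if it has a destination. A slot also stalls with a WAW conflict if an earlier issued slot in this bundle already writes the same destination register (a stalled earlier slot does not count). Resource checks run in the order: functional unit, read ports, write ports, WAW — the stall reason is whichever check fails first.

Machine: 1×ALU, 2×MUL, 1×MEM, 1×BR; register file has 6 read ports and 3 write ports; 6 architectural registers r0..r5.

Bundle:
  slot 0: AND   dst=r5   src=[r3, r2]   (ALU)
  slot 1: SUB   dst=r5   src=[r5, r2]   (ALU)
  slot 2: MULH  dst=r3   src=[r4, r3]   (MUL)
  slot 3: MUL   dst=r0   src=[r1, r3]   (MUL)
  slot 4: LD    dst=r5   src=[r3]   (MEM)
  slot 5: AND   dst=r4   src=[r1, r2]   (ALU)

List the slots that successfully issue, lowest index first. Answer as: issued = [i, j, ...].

issued = [0, 2, 3]

slot 0 (ALU): ISSUE — free A0,Mu2,Ld1,B1 rp4 wp2
slot 1 (ALU): stall FU — free A0,Mu2,Ld1,B1 rp4 wp2
slot 2 (MUL): ISSUE — free A0,Mu1,Ld1,B1 rp2 wp1
slot 3 (MUL): ISSUE — free A0,Mu0,Ld1,B1 rp0 wp0
slot 4 (MEM): stall RD_PORT — free A0,Mu0,Ld1,B1 rp0 wp0
slot 5 (ALU): stall FU — free A0,Mu0,Ld1,B1 rp0 wp0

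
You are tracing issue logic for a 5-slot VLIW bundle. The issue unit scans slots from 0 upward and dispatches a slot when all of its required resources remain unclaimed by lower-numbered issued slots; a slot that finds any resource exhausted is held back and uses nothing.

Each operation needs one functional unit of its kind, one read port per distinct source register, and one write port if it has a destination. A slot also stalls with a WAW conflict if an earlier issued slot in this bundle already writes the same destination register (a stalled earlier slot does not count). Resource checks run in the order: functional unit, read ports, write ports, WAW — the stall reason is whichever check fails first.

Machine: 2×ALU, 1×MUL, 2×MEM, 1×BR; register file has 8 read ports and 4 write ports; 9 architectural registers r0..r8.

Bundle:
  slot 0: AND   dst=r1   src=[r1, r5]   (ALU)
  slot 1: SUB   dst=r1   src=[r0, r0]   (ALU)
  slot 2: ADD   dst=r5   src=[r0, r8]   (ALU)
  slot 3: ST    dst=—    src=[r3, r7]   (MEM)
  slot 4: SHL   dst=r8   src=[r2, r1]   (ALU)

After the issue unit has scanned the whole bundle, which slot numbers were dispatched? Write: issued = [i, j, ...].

(0) want 1×ALU +2rd +1wr — yes → AL1|MU1|ME2|BR1|rd6|wr3
(1) want 1×ALU +1rd +1wr — WAW → AL1|MU1|ME2|BR1|rd6|wr3
(2) want 1×ALU +2rd +1wr — yes → AL0|MU1|ME2|BR1|rd4|wr2
(3) want 1×MEM +2rd +0wr — yes → AL0|MU1|ME1|BR1|rd2|wr2
(4) want 1×ALU +2rd +1wr — FU → AL0|MU1|ME1|BR1|rd2|wr2

issued = [0, 2, 3]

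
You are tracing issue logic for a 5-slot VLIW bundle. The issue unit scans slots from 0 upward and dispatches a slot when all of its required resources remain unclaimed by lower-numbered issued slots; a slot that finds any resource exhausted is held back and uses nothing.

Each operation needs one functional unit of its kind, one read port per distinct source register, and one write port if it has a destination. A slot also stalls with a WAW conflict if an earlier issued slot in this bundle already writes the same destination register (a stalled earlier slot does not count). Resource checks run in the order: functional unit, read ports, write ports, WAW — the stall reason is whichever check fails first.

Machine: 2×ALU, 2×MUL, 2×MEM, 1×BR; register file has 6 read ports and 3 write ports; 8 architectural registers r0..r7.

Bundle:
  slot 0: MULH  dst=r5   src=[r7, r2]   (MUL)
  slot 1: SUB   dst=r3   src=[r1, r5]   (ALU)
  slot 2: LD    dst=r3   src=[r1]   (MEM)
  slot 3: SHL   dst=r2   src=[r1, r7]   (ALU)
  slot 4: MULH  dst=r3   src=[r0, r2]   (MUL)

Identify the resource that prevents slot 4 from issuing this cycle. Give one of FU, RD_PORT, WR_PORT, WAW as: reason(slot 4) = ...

(0) want 1×MUL +2rd +1wr — yes → AL2|MU1|ME2|BR1|rd4|wr2
(1) want 1×ALU +2rd +1wr — yes → AL1|MU1|ME2|BR1|rd2|wr1
(2) want 1×MEM +1rd +1wr — WAW → AL1|MU1|ME2|BR1|rd2|wr1
(3) want 1×ALU +2rd +1wr — yes → AL0|MU1|ME2|BR1|rd0|wr0
(4) want 1×MUL +2rd +1wr — RD_PORT → AL0|MU1|ME2|BR1|rd0|wr0

reason(slot 4) = RD_PORT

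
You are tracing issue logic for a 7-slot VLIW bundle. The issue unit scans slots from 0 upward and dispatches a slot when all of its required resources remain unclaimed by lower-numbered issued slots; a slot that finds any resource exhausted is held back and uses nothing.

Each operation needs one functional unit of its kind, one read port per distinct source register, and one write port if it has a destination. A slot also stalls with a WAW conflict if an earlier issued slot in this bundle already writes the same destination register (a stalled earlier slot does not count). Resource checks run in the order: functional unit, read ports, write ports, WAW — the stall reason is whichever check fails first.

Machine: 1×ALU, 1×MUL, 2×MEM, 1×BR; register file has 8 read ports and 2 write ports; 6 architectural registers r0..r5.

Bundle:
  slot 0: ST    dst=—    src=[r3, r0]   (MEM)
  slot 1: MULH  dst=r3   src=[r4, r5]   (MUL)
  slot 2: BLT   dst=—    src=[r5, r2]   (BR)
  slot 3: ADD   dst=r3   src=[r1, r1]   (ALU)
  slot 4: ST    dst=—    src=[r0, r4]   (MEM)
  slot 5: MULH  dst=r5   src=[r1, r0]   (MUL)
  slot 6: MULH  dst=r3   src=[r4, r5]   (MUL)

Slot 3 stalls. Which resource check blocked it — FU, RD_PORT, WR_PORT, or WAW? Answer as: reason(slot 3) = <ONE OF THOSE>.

reason(slot 3) = WAW

(0) want 1×MEM +2rd +0wr — yes → AL1|MU1|ME1|BR1|rd6|wr2
(1) want 1×MUL +2rd +1wr — yes → AL1|MU0|ME1|BR1|rd4|wr1
(2) want 1×BR +2rd +0wr — yes → AL1|MU0|ME1|BR0|rd2|wr1
(3) want 1×ALU +1rd +1wr — WAW → AL1|MU0|ME1|BR0|rd2|wr1
(4) want 1×MEM +2rd +0wr — yes → AL1|MU0|ME0|BR0|rd0|wr1
(5) want 1×MUL +2rd +1wr — FU → AL1|MU0|ME0|BR0|rd0|wr1
(6) want 1×MUL +2rd +1wr — FU → AL1|MU0|ME0|BR0|rd0|wr1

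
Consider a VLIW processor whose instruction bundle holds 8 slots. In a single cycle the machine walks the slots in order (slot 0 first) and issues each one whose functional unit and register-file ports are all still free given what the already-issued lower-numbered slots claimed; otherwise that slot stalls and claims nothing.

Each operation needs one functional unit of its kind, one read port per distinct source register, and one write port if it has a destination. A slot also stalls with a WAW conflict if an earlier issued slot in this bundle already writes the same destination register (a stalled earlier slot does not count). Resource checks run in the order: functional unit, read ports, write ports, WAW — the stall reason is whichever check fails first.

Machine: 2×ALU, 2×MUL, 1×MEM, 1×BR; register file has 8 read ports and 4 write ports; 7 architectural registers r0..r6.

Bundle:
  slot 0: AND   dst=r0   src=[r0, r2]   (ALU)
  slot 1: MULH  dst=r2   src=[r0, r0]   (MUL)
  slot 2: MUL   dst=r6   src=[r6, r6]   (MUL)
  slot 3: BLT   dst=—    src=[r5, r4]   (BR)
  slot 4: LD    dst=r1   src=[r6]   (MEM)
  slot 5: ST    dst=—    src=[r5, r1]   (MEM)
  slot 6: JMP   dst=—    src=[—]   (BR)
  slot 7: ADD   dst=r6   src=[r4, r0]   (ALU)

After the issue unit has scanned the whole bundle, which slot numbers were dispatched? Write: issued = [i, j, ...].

issued = [0, 1, 2, 3, 4]

#0 ALU src=r0,r2 dispatched  <A:1 Mu:2 Ld:1 B:1 rd:6 wr:3>
#1 MUL src=r0,r0 dispatched  <A:1 Mu:1 Ld:1 B:1 rd:5 wr:2>
#2 MUL src=r6,r6 dispatched  <A:1 Mu:0 Ld:1 B:1 rd:4 wr:1>
#3 BR src=r5,r4 dispatched  <A:1 Mu:0 Ld:1 B:0 rd:2 wr:1>
#4 MEM src=r6 dispatched  <A:1 Mu:0 Ld:0 B:0 rd:1 wr:0>
#5 MEM src=r5,r1 held:FU  <A:1 Mu:0 Ld:0 B:0 rd:1 wr:0>
#6 BR src=- held:FU  <A:1 Mu:0 Ld:0 B:0 rd:1 wr:0>
#7 ALU src=r4,r0 held:RD_PORT  <A:1 Mu:0 Ld:0 B:0 rd:1 wr:0>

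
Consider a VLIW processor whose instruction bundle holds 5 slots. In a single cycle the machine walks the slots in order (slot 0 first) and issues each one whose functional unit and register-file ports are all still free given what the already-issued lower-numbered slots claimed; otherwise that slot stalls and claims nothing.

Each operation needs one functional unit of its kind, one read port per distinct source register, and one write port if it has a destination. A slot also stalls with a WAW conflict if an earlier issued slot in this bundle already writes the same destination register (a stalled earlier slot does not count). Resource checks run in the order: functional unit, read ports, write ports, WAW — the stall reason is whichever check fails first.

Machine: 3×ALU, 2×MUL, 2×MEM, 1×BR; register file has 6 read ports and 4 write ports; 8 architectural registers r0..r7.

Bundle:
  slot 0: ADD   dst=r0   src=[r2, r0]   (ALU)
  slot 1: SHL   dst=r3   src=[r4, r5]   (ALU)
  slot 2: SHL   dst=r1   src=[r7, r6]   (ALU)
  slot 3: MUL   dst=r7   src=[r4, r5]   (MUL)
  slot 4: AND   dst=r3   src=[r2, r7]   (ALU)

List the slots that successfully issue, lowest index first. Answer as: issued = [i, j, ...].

slot 0 (ALU): ISSUE — free A2,Mu2,Ld2,B1 rp4 wp3
slot 1 (ALU): ISSUE — free A1,Mu2,Ld2,B1 rp2 wp2
slot 2 (ALU): ISSUE — free A0,Mu2,Ld2,B1 rp0 wp1
slot 3 (MUL): stall RD_PORT — free A0,Mu2,Ld2,B1 rp0 wp1
slot 4 (ALU): stall FU — free A0,Mu2,Ld2,B1 rp0 wp1

issued = [0, 1, 2]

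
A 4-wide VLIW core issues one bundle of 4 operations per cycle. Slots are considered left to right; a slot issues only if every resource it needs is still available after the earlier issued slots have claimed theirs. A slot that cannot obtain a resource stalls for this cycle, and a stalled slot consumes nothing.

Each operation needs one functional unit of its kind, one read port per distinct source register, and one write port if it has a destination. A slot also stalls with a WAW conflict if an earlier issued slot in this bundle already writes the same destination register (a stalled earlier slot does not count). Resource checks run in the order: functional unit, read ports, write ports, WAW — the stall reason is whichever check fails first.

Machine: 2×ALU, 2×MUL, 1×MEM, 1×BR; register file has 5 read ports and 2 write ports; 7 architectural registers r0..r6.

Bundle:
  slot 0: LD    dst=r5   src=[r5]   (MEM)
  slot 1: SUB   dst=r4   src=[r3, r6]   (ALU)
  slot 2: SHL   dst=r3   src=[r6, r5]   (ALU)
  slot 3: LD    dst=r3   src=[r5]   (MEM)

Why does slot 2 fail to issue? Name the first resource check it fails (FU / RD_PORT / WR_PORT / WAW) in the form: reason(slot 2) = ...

reason(slot 2) = WR_PORT

slot 0 (MEM): ISSUE — free A2,Mu2,Ld0,B1 rp4 wp1
slot 1 (ALU): ISSUE — free A1,Mu2,Ld0,B1 rp2 wp0
slot 2 (ALU): stall WR_PORT — free A1,Mu2,Ld0,B1 rp2 wp0
slot 3 (MEM): stall FU — free A1,Mu2,Ld0,B1 rp2 wp0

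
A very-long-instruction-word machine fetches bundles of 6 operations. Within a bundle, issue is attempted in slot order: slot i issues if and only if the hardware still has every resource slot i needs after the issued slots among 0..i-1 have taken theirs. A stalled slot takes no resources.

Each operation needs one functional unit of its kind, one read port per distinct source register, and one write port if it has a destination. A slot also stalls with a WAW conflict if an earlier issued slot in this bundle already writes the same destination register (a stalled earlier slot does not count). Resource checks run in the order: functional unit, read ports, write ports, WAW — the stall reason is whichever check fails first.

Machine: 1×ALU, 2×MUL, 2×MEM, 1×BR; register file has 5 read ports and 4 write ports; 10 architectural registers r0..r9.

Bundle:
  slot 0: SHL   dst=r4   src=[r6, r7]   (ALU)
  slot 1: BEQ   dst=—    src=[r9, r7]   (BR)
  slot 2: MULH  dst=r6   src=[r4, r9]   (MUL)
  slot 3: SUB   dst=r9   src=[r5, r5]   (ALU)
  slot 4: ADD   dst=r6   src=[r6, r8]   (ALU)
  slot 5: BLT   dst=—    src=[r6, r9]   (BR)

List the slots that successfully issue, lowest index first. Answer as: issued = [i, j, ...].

[0] ALU needs rd=2 wr=1: ok; after: ALU=0 MUL=2 MEM=2 BR=1, R=3, W=3
[1] BR needs rd=2 wr=0: ok; after: ALU=0 MUL=2 MEM=2 BR=0, R=1, W=3
[2] MUL needs rd=2 wr=1: RD_PORT; after: ALU=0 MUL=2 MEM=2 BR=0, R=1, W=3
[3] ALU needs rd=1 wr=1: FU; after: ALU=0 MUL=2 MEM=2 BR=0, R=1, W=3
[4] ALU needs rd=2 wr=1: FU; after: ALU=0 MUL=2 MEM=2 BR=0, R=1, W=3
[5] BR needs rd=2 wr=0: FU; after: ALU=0 MUL=2 MEM=2 BR=0, R=1, W=3

issued = [0, 1]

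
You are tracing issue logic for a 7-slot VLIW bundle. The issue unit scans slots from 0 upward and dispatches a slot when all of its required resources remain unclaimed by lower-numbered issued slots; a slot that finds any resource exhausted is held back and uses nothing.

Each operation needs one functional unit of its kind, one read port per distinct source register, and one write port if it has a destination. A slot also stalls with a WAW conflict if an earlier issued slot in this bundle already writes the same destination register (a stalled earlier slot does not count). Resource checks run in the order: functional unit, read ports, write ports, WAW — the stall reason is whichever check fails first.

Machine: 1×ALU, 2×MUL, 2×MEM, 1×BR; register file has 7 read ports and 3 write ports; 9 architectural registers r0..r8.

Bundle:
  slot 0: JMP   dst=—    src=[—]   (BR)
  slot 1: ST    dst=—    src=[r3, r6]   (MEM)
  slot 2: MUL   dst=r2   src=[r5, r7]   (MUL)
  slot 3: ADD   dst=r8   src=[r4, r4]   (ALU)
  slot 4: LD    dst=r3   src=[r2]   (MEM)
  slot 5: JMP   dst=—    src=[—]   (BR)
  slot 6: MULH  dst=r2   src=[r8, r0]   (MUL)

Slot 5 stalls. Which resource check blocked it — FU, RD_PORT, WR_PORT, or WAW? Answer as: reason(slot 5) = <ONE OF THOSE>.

reason(slot 5) = FU

#0 BR src=- dispatched  <A:1 Mu:2 Ld:2 B:0 rd:7 wr:3>
#1 MEM src=r3,r6 dispatched  <A:1 Mu:2 Ld:1 B:0 rd:5 wr:3>
#2 MUL src=r5,r7 dispatched  <A:1 Mu:1 Ld:1 B:0 rd:3 wr:2>
#3 ALU src=r4,r4 dispatched  <A:0 Mu:1 Ld:1 B:0 rd:2 wr:1>
#4 MEM src=r2 dispatched  <A:0 Mu:1 Ld:0 B:0 rd:1 wr:0>
#5 BR src=- held:FU  <A:0 Mu:1 Ld:0 B:0 rd:1 wr:0>
#6 MUL src=r8,r0 held:RD_PORT  <A:0 Mu:1 Ld:0 B:0 rd:1 wr:0>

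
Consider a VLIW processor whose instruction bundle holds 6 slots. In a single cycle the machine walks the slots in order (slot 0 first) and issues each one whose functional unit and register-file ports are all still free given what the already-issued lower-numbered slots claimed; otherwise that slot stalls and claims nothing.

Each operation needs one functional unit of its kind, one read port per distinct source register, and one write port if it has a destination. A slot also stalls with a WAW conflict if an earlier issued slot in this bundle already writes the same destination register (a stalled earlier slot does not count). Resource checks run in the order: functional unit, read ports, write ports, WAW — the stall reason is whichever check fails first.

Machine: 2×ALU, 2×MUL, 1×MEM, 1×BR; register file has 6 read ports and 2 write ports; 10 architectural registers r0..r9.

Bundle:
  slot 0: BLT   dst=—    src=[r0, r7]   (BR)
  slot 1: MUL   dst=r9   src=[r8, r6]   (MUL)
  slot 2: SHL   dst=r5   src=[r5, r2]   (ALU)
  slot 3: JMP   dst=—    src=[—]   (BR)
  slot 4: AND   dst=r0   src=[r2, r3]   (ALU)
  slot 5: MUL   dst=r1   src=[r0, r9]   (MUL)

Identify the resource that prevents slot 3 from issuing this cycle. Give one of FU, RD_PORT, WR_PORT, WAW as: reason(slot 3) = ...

  0. BR ⇒ go  {2A/2Mu/1Ld/0B | 4r 2w}
  1. MUL→r9 ⇒ go  {2A/1Mu/1Ld/0B | 2r 1w}
  2. ALU→r5 ⇒ go  {1A/1Mu/1Ld/0B | 0r 0w}
  3. BR ⇒ no(FU)  {1A/1Mu/1Ld/0B | 0r 0w}
  4. ALU→r0 ⇒ no(RD_PORT)  {1A/1Mu/1Ld/0B | 0r 0w}
  5. MUL→r1 ⇒ no(RD_PORT)  {1A/1Mu/1Ld/0B | 0r 0w}

reason(slot 3) = FU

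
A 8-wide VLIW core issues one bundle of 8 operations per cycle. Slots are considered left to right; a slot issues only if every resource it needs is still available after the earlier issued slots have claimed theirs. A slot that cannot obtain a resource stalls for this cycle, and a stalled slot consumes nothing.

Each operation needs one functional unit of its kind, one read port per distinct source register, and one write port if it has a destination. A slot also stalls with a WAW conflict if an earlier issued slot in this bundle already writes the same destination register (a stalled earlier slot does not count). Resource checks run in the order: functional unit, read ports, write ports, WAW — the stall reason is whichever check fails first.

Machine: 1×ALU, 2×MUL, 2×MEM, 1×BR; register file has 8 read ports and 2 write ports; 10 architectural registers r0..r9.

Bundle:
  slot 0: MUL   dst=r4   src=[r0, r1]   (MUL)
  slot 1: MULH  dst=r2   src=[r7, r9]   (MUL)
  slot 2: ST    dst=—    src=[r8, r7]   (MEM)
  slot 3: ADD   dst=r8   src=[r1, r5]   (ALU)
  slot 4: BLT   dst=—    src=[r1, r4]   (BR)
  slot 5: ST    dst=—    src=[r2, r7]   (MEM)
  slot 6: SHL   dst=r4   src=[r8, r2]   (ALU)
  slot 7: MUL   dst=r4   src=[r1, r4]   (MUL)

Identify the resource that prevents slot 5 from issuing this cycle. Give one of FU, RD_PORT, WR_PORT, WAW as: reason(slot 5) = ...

reason(slot 5) = RD_PORT

(0) want 1×MUL +2rd +1wr — yes → AL1|MU1|ME2|BR1|rd6|wr1
(1) want 1×MUL +2rd +1wr — yes → AL1|MU0|ME2|BR1|rd4|wr0
(2) want 1×MEM +2rd +0wr — yes → AL1|MU0|ME1|BR1|rd2|wr0
(3) want 1×ALU +2rd +1wr — WR_PORT → AL1|MU0|ME1|BR1|rd2|wr0
(4) want 1×BR +2rd +0wr — yes → AL1|MU0|ME1|BR0|rd0|wr0
(5) want 1×MEM +2rd +0wr — RD_PORT → AL1|MU0|ME1|BR0|rd0|wr0
(6) want 1×ALU +2rd +1wr — RD_PORT → AL1|MU0|ME1|BR0|rd0|wr0
(7) want 1×MUL +2rd +1wr — FU → AL1|MU0|ME1|BR0|rd0|wr0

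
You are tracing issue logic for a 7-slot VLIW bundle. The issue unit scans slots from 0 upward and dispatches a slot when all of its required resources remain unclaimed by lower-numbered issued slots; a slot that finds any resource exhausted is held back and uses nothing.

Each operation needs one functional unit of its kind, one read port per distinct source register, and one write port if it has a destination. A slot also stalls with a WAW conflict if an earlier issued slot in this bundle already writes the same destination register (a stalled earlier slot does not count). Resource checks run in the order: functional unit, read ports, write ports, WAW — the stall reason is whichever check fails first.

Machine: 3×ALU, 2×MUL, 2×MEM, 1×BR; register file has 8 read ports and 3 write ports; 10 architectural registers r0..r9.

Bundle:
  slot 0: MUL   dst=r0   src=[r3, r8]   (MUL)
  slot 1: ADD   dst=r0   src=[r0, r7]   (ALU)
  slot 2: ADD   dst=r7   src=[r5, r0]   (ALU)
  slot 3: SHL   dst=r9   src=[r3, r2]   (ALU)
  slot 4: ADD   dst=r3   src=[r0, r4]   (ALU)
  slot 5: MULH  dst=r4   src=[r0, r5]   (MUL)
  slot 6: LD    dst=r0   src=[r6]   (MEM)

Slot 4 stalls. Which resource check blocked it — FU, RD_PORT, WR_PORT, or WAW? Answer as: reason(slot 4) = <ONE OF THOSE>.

reason(slot 4) = WR_PORT

  0. MUL→r0 ⇒ go  {3A/1Mu/2Ld/1B | 6r 2w}
  1. ALU→r0 ⇒ no(WAW)  {3A/1Mu/2Ld/1B | 6r 2w}
  2. ALU→r7 ⇒ go  {2A/1Mu/2Ld/1B | 4r 1w}
  3. ALU→r9 ⇒ go  {1A/1Mu/2Ld/1B | 2r 0w}
  4. ALU→r3 ⇒ no(WR_PORT)  {1A/1Mu/2Ld/1B | 2r 0w}
  5. MUL→r4 ⇒ no(WR_PORT)  {1A/1Mu/2Ld/1B | 2r 0w}
  6. MEM→r0 ⇒ no(WR_PORT)  {1A/1Mu/2Ld/1B | 2r 0w}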